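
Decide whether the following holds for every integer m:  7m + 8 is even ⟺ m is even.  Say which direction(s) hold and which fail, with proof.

(⟹) Suppose 7m + 8 is even. Since 7 is odd, 7m and m have the same parity, so 7m + 8 ≡ m + 8 (mod 2). As 8 is even, 7m + 8 is even exactly when m is even. Thus m is even.

(⟸) Conversely, suppose m is even; write m = 2j. Then 7m + 8 = 7·(2j) + 8 = 2·7j + 8, which is even.

Both implications hold.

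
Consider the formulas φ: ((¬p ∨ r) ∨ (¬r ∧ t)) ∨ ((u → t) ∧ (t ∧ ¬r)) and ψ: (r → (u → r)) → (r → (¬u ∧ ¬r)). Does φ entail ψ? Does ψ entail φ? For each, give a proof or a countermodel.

Neither direction holds.

Forward direction. This fails. Under u = F, t = F, r = T, p = F, the left side is true but the right side is false.

Converse. This fails. Under u = F, t = F, r = F, p = T, the left side is false but the right side is true.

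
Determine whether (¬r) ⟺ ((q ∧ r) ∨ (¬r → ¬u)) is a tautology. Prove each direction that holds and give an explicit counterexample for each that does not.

[⇒] This fails. Under r = F, q = F, u = T, the left side is true but the right side is false.

[⇐] This fails. Under r = T, q = F, u = F, the left side is false but the right side is true.

Both directions fail.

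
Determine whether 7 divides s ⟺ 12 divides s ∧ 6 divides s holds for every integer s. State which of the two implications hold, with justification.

Neither implication holds.

(→) This fails: take s = 7. Certainly 7 ∣ 7, but 12 ∤ 7.

(←) This fails: take s = 12. Both 12 ∣ 12 and 6 ∣ 12, yet 12 is not a multiple of 7 (since 12 = 1·7 + 5), so 7 ∤ 12.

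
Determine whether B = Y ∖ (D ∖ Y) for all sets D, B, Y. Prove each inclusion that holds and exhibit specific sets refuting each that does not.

(⊆) fails and (⊇) fails.

Forward inclusion. This inclusion fails. Take D = ∅, B = {1}, Y = ∅; then 1 ∈ B but 1 ∉ Y ∖ (D ∖ Y).

Reverse inclusion. This inclusion fails. Take D = ∅, B = ∅, Y = {1}; then 1 ∈ Y ∖ (D ∖ Y) but 1 ∉ B.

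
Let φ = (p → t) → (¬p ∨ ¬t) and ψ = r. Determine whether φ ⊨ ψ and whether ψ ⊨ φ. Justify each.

(⇒) fails and (⇐) fails.

(⇒) This fails. Under r = F, p = F, t = F, the left side is true but the right side is false.

(⇐) This fails. Under r = T, p = T, t = T, the left side is false but the right side is true.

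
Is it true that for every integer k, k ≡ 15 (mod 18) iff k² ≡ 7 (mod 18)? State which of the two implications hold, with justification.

Neither implication holds.

(⟹) This fails: take k = 15. Then 15 ≡ 15 (mod 18), but 15² = 225 ≡ 9 (mod 18), not 7.

(⟸) This fails: take k = 5. Then 5² = 25 ≡ 7 (mod 18), yet 5 ≡ 5 (mod 18), not 15.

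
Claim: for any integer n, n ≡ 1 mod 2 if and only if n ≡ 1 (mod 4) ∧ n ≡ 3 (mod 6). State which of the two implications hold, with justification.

Only the converse holds.

Forward direction. This fails: n = 1 gives 1 ≡ 1 (mod 2) but 1 ≡ 1 (mod 6), so the conjunction on the right does not hold.

Converse. If n ≡ 1 (mod 4) and n ≡ 3 (mod 6), then by the Chinese remainder theorem n ≡ 9 (mod 12). Since 9 ≡ 1 (mod 2) and 2 ∣ 12, we get n ≡ 1 (mod 2).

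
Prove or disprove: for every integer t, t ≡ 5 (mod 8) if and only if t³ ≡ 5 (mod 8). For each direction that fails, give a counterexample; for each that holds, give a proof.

Forward direction. Suppose t ≡ 5 (mod 8). Write t = 8j + 5. Then (8j + 5)³ = 512j³ + 960j² + 600j + 125 = 8(64j³ + 120j² + 75j + 15) + 5, so t³ ≡ 5 (mod 8).

Converse. Suppose t³ ≡ 5 (mod 8). The only residue r in {0, …, 7} with r³ ≡ 5 (mod 8) is r = 5, so t ≡ 5 (mod 8).

Both directions hold.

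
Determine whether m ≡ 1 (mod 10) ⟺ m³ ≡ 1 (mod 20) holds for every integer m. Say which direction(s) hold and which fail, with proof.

Not equivalent: only (⇐) holds.

Forward direction. This fails: take m = 11. Then 11 ≡ 1 (mod 10), but 11³ = 1331 ≡ 11 (mod 20), not 1.

Converse. The residues r modulo 20 with r³ ≡ 1 (mod 20) are exactly {1}, and each is ≡ 1 (mod 10).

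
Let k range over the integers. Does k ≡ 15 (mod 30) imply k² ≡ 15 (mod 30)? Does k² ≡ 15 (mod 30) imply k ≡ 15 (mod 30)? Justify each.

(←) Suppose k² ≡ 15 (mod 30). The only residue r in {0, …, 29} with r² ≡ 15 (mod 30) is r = 15, so k ≡ 15 (mod 30).

(→) Suppose k ≡ 15 (mod 30). Write k = 30j + 15. Then (30j + 15)² = 900j² + 900j + 225 = 30(30j² + 30j + 7) + 15, so k² ≡ 15 (mod 30).

Both directions hold; the statement is true.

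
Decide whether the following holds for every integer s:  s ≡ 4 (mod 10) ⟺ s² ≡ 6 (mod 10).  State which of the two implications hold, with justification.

(⇐) This fails: take s = 6. Then 6² = 36 ≡ 6 (mod 10), yet 6 ≡ 6 (mod 10), not 4.

(⇒) Suppose s ≡ 4 (mod 10). Write s = 10j + 4. Then (10j + 4)² = 100j² + 80j + 16 = 10(10j² + 8j + 1) + 6, so s² ≡ 6 (mod 10).

Not equivalent: only (⇒) holds.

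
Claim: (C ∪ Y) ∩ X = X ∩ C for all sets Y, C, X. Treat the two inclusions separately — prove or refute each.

(⟹) This inclusion fails. Take Y = {1}, C = ∅, X = {1}; then 1 ∈ (C ∪ Y) ∩ X but 1 ∉ X ∩ C.

(⟸) Let x ∈ X ∩ C. Then either x ∈ C ∩ X and x ∉ Y; or x ∈ Y ∩ C ∩ X. In each case x ∈ (C ∪ Y) ∩ X, so X ∩ C ⊆ (C ∪ Y) ∩ X.

Only the reverse inclusion holds.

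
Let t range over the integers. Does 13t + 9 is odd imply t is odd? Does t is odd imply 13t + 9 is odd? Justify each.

(→) This fails: t = 4 gives 13t + 9 = 61, which is odd, but 4 is even, not odd.

(←) This also fails: t = 3 is odd, but 13t + 9 = 48 is even, not odd.

(⇒) fails and (⇐) fails.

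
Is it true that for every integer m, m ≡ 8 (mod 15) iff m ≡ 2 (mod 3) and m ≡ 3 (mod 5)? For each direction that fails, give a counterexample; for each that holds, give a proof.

The biconditional holds.

(←) If m ≡ 2 (mod 3) and m ≡ 3 (mod 5), then by the Chinese remainder theorem m ≡ 8 (mod 15). This is exactly m ≡ 8 (mod 15).

(→) Suppose m ≡ 8 (mod 15); write m = 15j + 8. Since 3 ∣ 15, reducing mod 3 gives m ≡ 8 ≡ 2 (mod 3); since 5 ∣ 15, reducing mod 5 gives m ≡ 8 ≡ 3 (mod 5).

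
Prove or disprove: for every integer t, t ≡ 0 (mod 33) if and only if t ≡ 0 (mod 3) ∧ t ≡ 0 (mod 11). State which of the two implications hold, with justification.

Both directions hold; the statement is true.

[⇒] Suppose t ≡ 0 (mod 33); write t = 33j + 0. Since 3 ∣ 33, reducing mod 3 gives t ≡ 0 (mod 3); since 11 ∣ 33, reducing mod 11 gives t ≡ 0 (mod 11).

[⇐] Conversely, if t ≡ 0 (mod 3) and t ≡ 0 (mod 11), then by the Chinese remainder theorem t ≡ 0 (mod 33). This is exactly t ≡ 0 (mod 33).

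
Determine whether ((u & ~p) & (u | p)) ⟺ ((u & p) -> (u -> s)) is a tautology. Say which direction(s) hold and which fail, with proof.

[⇒] Assume the antecedent. If s is true, (u & p) -> (u -> s) reduces to true regardless of the other variables. If s is false, the antecedent forces (s = F, p = F, u = T), and (u & p) -> (u -> s) holds there. Either way (u & p) -> (u -> s) holds.

[⇐] This fails. Under s = F, p = F, u = F, the left side is false but the right side is true.

(⇒) holds; (⇐) fails.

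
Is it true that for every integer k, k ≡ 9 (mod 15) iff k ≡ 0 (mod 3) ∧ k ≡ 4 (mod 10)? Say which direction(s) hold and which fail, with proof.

(⟹) This fails: k = 9 gives 9 ≡ 9 (mod 15) but 9 ≡ 9 (mod 10), so the conjunction on the right does not hold.

(⟸) Conversely, if k ≡ 0 (mod 3) and k ≡ 4 (mod 10), then by the Chinese remainder theorem k ≡ 24 (mod 30). Since 24 ≡ 9 (mod 15) and 15 ∣ 30, we get k ≡ 9 (mod 15).

Only the reverse direction holds.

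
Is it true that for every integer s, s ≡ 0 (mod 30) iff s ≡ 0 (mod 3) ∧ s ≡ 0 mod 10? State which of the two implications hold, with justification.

Both directions hold.

(⟹) Suppose s ≡ 0 (mod 30); write s = 30j + 0. Since 3 ∣ 30, reducing mod 3 gives s ≡ 0 (mod 3); since 10 ∣ 30, reducing mod 10 gives s ≡ 0 (mod 10).

(⟸) Conversely, if s ≡ 0 (mod 3) and s ≡ 0 (mod 10), then by the Chinese remainder theorem s ≡ 0 (mod 30). This is exactly s ≡ 0 (mod 30).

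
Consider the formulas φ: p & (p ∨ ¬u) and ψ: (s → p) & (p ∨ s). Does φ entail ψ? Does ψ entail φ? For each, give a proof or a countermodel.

Both directions hold.

Forward direction. Assume the antecedent. If p is true, (s → p) & (p ∨ s) reduces to true regardless of the other variables. If p is false, the antecedent cannot hold. Either way (s → p) & (p ∨ s) holds.

Converse. Assume the antecedent. If p is true, p & (p ∨ ¬u) reduces to true regardless of the other variables. If p is false, the antecedent cannot hold. Either way p & (p ∨ ¬u) holds.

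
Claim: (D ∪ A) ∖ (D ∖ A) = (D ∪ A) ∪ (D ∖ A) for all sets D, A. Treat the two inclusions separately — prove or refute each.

Forward inclusion. Let x ∈ (D ∪ A) ∖ (D ∖ A). Then either x ∈ A and x ∉ D; or x ∈ D ∩ A. In each case x ∈ (D ∪ A) ∪ (D ∖ A), so (D ∪ A) ∖ (D ∖ A) ⊆ (D ∪ A) ∪ (D ∖ A).

Reverse inclusion. This inclusion fails. Take D = {1}, A = ∅; then 1 ∈ (D ∪ A) ∪ (D ∖ A) but 1 ∉ (D ∪ A) ∖ (D ∖ A).

Only the forward inclusion holds.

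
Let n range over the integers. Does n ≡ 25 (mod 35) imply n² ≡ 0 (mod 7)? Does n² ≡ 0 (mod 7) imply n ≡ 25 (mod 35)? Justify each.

(⇒) fails and (⇐) fails.

Forward direction. This fails: take n = 25. Then 25 ≡ 25 (mod 35), but 25² = 625 ≡ 2 (mod 7), not 0.

Converse. This fails: take n = 0. Then 0² = 0 ≡ 0 (mod 7), yet 0 ≡ 0 (mod 35), not 25.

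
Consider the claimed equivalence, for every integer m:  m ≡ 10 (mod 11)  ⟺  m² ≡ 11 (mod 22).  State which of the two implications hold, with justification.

[⇒] This fails: take m = 10. Then 10 ≡ 10 (mod 11), but 10² = 100 ≡ 12 (mod 22), not 11.

[⇐] This fails: take m = 11. Then 11² = 121 ≡ 11 (mod 22), yet 11 ≡ 0 (mod 11), not 10.

(⇒) fails and (⇐) fails.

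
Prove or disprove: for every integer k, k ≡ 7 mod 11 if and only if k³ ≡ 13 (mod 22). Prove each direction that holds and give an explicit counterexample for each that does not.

(⟹) This fails: take k = 18. Then 18 ≡ 7 (mod 11), but 18³ = 5832 ≡ 2 (mod 22), not 13.

(⟸) Conversely, the residues r modulo 22 with r³ ≡ 13 (mod 22) are exactly {7}, and each is ≡ 7 (mod 11).

(⇒) fails; (⇐) holds.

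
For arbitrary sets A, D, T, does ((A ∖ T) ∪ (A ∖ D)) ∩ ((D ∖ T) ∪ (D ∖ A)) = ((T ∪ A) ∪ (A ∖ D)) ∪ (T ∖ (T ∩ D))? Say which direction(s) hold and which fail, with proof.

Only the forward inclusion holds.

(⟹) Let x ∈ ((A ∖ T) ∪ (A ∖ D)) ∩ ((D ∖ T) ∪ (D ∖ A)). Then x ∈ A ∩ D and x ∉ T, from which x ∈ ((T ∪ A) ∪ (A ∖ D)) ∪ (T ∖ (T ∩ D)).

(⟸) This inclusion fails. Take A = {1}, D = ∅, T = ∅; then 1 ∈ ((T ∪ A) ∪ (A ∖ D)) ∪ (T ∖ (T ∩ D)) but 1 ∉ ((A ∖ T) ∪ (A ∖ D)) ∩ ((D ∖ T) ∪ (D ∖ A)).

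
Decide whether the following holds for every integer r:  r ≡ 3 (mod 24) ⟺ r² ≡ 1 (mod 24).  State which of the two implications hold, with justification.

Forward direction. This fails: take r = 3. Then 3 ≡ 3 (mod 24), but 3² = 9 ≡ 9 (mod 24), not 1.

Converse. This fails: take r = 1. Then 1² = 1 ≡ 1 (mod 24), yet 1 ≡ 1 (mod 24), not 3.

Neither direction holds.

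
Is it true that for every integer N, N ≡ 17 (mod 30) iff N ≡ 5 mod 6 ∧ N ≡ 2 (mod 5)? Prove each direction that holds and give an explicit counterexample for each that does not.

(→) Suppose N ≡ 17 (mod 30); write N = 30j + 17. Since 6 ∣ 30, reducing mod 6 gives N ≡ 17 ≡ 5 (mod 6); since 5 ∣ 30, reducing mod 5 gives N ≡ 17 ≡ 2 (mod 5).

(←) Conversely, if N ≡ 5 (mod 6) and N ≡ 2 (mod 5), then by the Chinese remainder theorem N ≡ 17 (mod 30). This is exactly N ≡ 17 (mod 30).

Both directions hold; the statement is true.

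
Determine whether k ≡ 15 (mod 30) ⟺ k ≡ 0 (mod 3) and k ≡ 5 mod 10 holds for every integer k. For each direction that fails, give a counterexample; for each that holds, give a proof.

The biconditional holds.

(→) Suppose k ≡ 15 (mod 30); write k = 30j + 15. Since 3 ∣ 30, reducing mod 3 gives k ≡ 15 ≡ 0 (mod 3); since 10 ∣ 30, reducing mod 10 gives k ≡ 15 ≡ 5 (mod 10).

(←) Conversely, if k ≡ 0 (mod 3) and k ≡ 5 (mod 10), then by the Chinese remainder theorem k ≡ 15 (mod 30). This is exactly k ≡ 15 (mod 30).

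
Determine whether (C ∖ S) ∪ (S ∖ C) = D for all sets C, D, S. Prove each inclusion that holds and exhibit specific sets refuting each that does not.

Both inclusions fail.

(⟹) This inclusion fails. Take C = {1}, D = ∅, S = ∅; then 1 ∈ (C ∖ S) ∪ (S ∖ C) but 1 ∉ D.

(⟸) This inclusion fails. Take C = ∅, D = {1}, S = ∅; then 1 ∈ D but 1 ∉ (C ∖ S) ∪ (S ∖ C).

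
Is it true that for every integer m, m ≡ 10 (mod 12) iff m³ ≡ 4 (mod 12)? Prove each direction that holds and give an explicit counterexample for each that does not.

(⟹) Suppose m ≡ 10 (mod 12). Write m = 12j + 10. Then (12j + 10)³ = 1728j³ + 4320j² + 3600j + 1000 = 12(144j³ + 360j² + 300j + 83) + 4, so m³ ≡ 4 (mod 12).

(⟸) This fails: take m = 4. Then 4³ = 64 ≡ 4 (mod 12), yet 4 ≡ 4 (mod 12), not 10.

Only the forward implication holds.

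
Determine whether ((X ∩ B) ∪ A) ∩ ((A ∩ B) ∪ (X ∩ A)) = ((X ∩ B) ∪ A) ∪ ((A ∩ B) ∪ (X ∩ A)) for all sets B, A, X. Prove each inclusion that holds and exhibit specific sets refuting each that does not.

(⊆) holds; (⊇) fails.

(⟹) Let x ∈ ((X ∩ B) ∪ A) ∩ ((A ∩ B) ∪ (X ∩ A)). Then either x ∈ B ∩ A and x ∉ X; or x ∈ A ∩ X and x ∉ B; or x ∈ B ∩ A ∩ X. In each case x ∈ ((X ∩ B) ∪ A) ∪ ((A ∩ B) ∪ (X ∩ A)), so ((X ∩ B) ∪ A) ∩ ((A ∩ B) ∪ (X ∩ A)) ⊆ ((X ∩ B) ∪ A) ∪ ((A ∩ B) ∪ (X ∩ A)).

(⟸) This inclusion fails. Take B = ∅, A = {1}, X = ∅; then 1 ∈ ((X ∩ B) ∪ A) ∪ ((A ∩ B) ∪ (X ∩ A)) but 1 ∉ ((X ∩ B) ∪ A) ∩ ((A ∩ B) ∪ (X ∩ A)).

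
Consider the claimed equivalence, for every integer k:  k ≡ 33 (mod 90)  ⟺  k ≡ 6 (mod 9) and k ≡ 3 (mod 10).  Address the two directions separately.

[⇐] If k ≡ 6 (mod 9) and k ≡ 3 (mod 10), then by the Chinese remainder theorem k ≡ 33 (mod 90). This is exactly k ≡ 33 (mod 90).

[⇒] Suppose k ≡ 33 (mod 90); write k = 90j + 33. Since 9 ∣ 90, reducing mod 9 gives k ≡ 33 ≡ 6 (mod 9); since 10 ∣ 90, reducing mod 10 gives k ≡ 33 ≡ 3 (mod 10).

Both directions hold; the statement is true.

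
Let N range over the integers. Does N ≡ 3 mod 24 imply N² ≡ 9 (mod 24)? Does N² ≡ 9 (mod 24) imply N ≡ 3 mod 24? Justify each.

(⇒) Suppose N ≡ 3 mod 24. Write N = 24j + 3. Then (24j + 3)² = 576j² + 144j + 9 = 24(24j² + 6j) + 9, so N² ≡ 9 (mod 24).

(⇐) This fails: take N = 9. Then 9² = 81 ≡ 9 (mod 24), yet 9 ≡ 9 (mod 24), not 3.

The forward direction holds; the converse fails.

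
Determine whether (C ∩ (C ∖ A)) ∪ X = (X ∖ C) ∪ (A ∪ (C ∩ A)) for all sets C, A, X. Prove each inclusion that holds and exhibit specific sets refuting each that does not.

Both inclusions fail.

Forward inclusion. This inclusion fails. Take C = {1}, A = ∅, X = ∅; then 1 ∈ (C ∩ (C ∖ A)) ∪ X but 1 ∉ (X ∖ C) ∪ (A ∪ (C ∩ A)).

Reverse inclusion. This inclusion fails. Take C = ∅, A = {1}, X = ∅; then 1 ∈ (X ∖ C) ∪ (A ∪ (C ∩ A)) but 1 ∉ (C ∩ (C ∖ A)) ∪ X.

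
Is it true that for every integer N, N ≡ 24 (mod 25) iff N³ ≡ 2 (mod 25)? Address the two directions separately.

(⟹) This fails: take N = 24. Then 24 ≡ 24 (mod 25), but 24³ = 13824 ≡ 24 (mod 25), not 2.

(⟸) This fails: take N = 3. Then 3³ = 27 ≡ 2 (mod 25), yet 3 ≡ 3 (mod 25), not 24.

Both directions fail.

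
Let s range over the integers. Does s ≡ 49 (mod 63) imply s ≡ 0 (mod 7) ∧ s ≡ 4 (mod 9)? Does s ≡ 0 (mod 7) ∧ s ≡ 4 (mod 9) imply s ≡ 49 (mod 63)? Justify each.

(⟹) Suppose s ≡ 49 (mod 63); write s = 63j + 49. Since 7 ∣ 63, reducing mod 7 gives s ≡ 49 ≡ 0 (mod 7); since 9 ∣ 63, reducing mod 9 gives s ≡ 49 ≡ 4 (mod 9).

(⟸) Conversely, if s ≡ 0 (mod 7) and s ≡ 4 (mod 9), then by the Chinese remainder theorem s ≡ 49 (mod 63). This is exactly s ≡ 49 (mod 63).

Both directions hold.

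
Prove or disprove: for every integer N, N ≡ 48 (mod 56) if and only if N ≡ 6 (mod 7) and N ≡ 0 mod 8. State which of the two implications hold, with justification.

[⇒] Suppose N ≡ 48 (mod 56); write N = 56j + 48. Since 7 ∣ 56, reducing mod 7 gives N ≡ 48 ≡ 6 (mod 7); since 8 ∣ 56, reducing mod 8 gives N ≡ 48 ≡ 0 (mod 8).

[⇐] Conversely, if N ≡ 6 (mod 7) and N ≡ 0 (mod 8), then by the Chinese remainder theorem N ≡ 48 (mod 56). This is exactly N ≡ 48 (mod 56).

Equivalent; both directions hold.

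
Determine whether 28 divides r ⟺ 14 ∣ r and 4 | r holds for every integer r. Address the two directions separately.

(←) Suppose 14 ∣ r and 4 ∣ r. Any common multiple of 14 and 4 is a multiple of their lcm; here lcm(14, 4) = 14·4/gcd(14, 4) = 56/2 = 28, so 28 ∣ r.

(→) If 28 ∣ r, write r = 28q. Since 28 = 2·14, r = 14·(2q), so 14 ∣ r; and since 28 = 7·4, r = 4·(7q), so 4 ∣ r.

Both directions hold.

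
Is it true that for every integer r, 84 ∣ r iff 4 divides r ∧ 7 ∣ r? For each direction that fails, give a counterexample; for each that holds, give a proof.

(←) This fails: take r = 28. Both 4 ∣ 28 and 7 ∣ 28, yet 28 is not a multiple of 84 (since 28 = 0·84 + 28), so 84 ∤ 28.

(→) If 84 ∣ r, write r = 84q. Since 84 = 21·4, r = 4·(21q), so 4 ∣ r; and since 84 = 12·7, r = 7·(12q), so 7 ∣ r.

Not equivalent: only (⇒) holds.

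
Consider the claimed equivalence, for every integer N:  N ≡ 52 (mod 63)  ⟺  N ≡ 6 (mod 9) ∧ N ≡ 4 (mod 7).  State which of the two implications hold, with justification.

(⇒) fails and (⇐) fails.

Forward direction. This fails: N = 52 gives 52 ≡ 52 (mod 63) but 52 ≡ 7 (mod 9), so the conjunction on the right does not hold.

Converse. This fails: N = 60 satisfies both congruences on the right (60 ≡ 6 mod 9 and 60 ≡ 4 mod 7) yet 60 ≡ 60 (mod 63), not 52.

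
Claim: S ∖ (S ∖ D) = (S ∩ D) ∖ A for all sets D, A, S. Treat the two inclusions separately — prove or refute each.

Only the reverse inclusion holds.

(⊇) Let x ∈ (S ∩ D) ∖ A. Then x ∈ D ∩ S and x ∉ A, from which x ∈ S ∖ (S ∖ D).

(⊆) This inclusion fails. Take D = {1}, A = {1}, S = {1}; then 1 ∈ S ∖ (S ∖ D) but 1 ∉ (S ∩ D) ∖ A.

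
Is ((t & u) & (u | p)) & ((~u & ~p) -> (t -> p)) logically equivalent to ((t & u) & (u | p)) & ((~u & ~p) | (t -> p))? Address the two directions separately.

[⇒] This fails. Under p = F, u = T, t = T, the left side is true but the right side is false.

[⇐] Assume the antecedent. If p is true, the antecedent forces (p = T, u = T, t = T), and the consequent holds there. If p is false, the antecedent cannot hold. Either way the consequent holds.

Only the reverse direction holds.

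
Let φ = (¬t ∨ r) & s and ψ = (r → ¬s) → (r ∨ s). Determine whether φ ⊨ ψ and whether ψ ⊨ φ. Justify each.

(→) Assume the antecedent. If t is true, the antecedent forces (t = T, s = T, r = T), and (r → ¬s) → (r ∨ s) holds there. If t is false, the antecedent forces (t = F, s = T, r = F) or (t = F, s = T, r = T), and (r → ¬s) → (r ∨ s) holds there. Either way (r → ¬s) → (r ∨ s) holds.

(←) This fails. Under t = T, s = T, r = F, the left side is false but the right side is true.

Only the forward direction holds.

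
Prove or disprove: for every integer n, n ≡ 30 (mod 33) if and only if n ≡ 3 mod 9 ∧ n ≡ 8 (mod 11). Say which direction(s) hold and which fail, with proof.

Only the converse holds.

(→) This fails: n = 96 gives 96 ≡ 30 (mod 33) but 96 ≡ 6 (mod 9), so the conjunction on the right does not hold.

(←) Conversely, if n ≡ 3 (mod 9) and n ≡ 8 (mod 11), then by the Chinese remainder theorem n ≡ 30 (mod 99). Since 30 ≡ 30 (mod 33) and 33 ∣ 99, we get n ≡ 30 (mod 33).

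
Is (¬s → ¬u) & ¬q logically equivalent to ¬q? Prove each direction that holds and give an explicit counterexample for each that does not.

[⇒] Assume the antecedent. If q is true, the antecedent cannot hold. If q is false, ¬q reduces to true regardless of the other variables. Either way ¬q holds.

[⇐] This fails. Under q = F, s = F, u = T, the left side is false but the right side is true.

Not equivalent: only (⇒) holds.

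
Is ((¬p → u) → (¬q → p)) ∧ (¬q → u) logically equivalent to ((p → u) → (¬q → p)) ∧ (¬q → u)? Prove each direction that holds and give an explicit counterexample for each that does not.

Both directions hold.

Forward direction. Assume the antecedent. If q is true, the consequent reduces to true regardless of the other variables. If q is false, the antecedent forces (p = T, q = F, u = T), and the consequent holds there. Either way the consequent holds.

Converse. Assume the antecedent. If q is true, the consequent reduces to true regardless of the other variables. If q is false, the antecedent forces (p = T, q = F, u = T), and the consequent holds there. Either way the consequent holds.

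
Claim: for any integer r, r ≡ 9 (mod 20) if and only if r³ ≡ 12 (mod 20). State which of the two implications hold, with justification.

Neither direction holds.

Forward direction. This fails: take r = 9. Then 9 ≡ 9 (mod 20), but 9³ = 729 ≡ 9 (mod 20), not 12.

Converse. This fails: take r = 8. Then 8³ = 512 ≡ 12 (mod 20), yet 8 ≡ 8 (mod 20), not 9.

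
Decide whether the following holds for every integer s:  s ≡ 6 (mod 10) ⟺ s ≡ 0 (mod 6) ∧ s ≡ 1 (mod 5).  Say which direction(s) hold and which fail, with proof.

(→) This fails: s = 16 gives 16 ≡ 6 (mod 10) but 16 ≡ 4 (mod 6), so the conjunction on the right does not hold.

(←) Conversely, if s ≡ 0 (mod 6) and s ≡ 1 (mod 5), then by the Chinese remainder theorem s ≡ 6 (mod 30). Since 6 ≡ 6 (mod 10) and 10 ∣ 30, we get s ≡ 6 (mod 10).

Only the converse holds.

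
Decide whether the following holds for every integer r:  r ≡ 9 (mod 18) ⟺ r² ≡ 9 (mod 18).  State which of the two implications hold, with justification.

(⇒) holds; (⇐) fails.

[⇐] This fails: take r = 3. Then 3² = 9 ≡ 9 (mod 18), yet 3 ≡ 3 (mod 18), not 9.

[⇒] Suppose r ≡ 9 (mod 18). Write r = 18j + 9. Then (18j + 9)² = 324j² + 324j + 81 = 18(18j² + 18j + 4) + 9, so r² ≡ 9 (mod 18).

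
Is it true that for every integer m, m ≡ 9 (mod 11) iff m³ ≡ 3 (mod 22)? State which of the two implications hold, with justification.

(⇒) This fails: take m = 20. Then 20 ≡ 9 (mod 11), but 20³ = 8000 ≡ 14 (mod 22), not 3.

(⇐) Conversely, the residues r modulo 22 with r³ ≡ 3 (mod 22) are exactly {9}, and each is ≡ 9 (mod 11).

Only the converse holds.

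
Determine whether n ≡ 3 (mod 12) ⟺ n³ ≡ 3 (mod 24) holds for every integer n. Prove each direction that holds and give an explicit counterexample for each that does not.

(→) This fails: take n = 15. Then 15 ≡ 3 (mod 12), but 15³ = 3375 ≡ 15 (mod 24), not 3.

(←) Conversely, the residues r modulo 24 with r³ ≡ 3 (mod 24) are exactly {3}, and each is ≡ 3 (mod 12).

The forward direction fails; the converse holds.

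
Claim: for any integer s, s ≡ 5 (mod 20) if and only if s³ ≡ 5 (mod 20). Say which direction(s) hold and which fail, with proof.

Both directions hold; the statement is true.

[⇒] Suppose s ≡ 5 (mod 20). Write s = 20j + 5. Then (20j + 5)³ = 8000j³ + 6000j² + 1500j + 125 = 20(400j³ + 300j² + 75j + 6) + 5, so s³ ≡ 5 (mod 20).

[⇐] Conversely, suppose s³ ≡ 5 (mod 20). The only residue r in {0, …, 19} with r³ ≡ 5 (mod 20) is r = 5, so s ≡ 5 (mod 20).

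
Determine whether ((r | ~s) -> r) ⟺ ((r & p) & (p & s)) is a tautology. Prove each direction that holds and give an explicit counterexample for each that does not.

(⇒) fails; (⇐) holds.

(→) This fails. Under s = T, r = F, p = F, the left side is true but the right side is false.

(←) Assume the antecedent. If s is true, (r | ~s) -> r reduces to true regardless of the other variables. If s is false, the antecedent cannot hold. Either way (r | ~s) -> r holds.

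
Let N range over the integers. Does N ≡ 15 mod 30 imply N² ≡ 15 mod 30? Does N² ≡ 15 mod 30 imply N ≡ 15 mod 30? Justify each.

The biconditional holds.

(⟹) Suppose N ≡ 15 mod 30. Write N = 30j + 15. Then (30j + 15)² = 900j² + 900j + 225 = 30(30j² + 30j + 7) + 15, so N² ≡ 15 (mod 30).

(⟸) Conversely, suppose N² ≡ 15 (mod 30). The only residue r in {0, …, 29} with r² ≡ 15 (mod 30) is r = 15, so N ≡ 15 (mod 30).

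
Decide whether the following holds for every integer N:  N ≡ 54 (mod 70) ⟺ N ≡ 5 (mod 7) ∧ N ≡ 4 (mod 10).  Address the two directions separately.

(⇒) Suppose N ≡ 54 (mod 70); write N = 70j + 54. Since 7 ∣ 70, reducing mod 7 gives N ≡ 54 ≡ 5 (mod 7); since 10 ∣ 70, reducing mod 10 gives N ≡ 54 ≡ 4 (mod 10).

(⇐) Conversely, if N ≡ 5 (mod 7) and N ≡ 4 (mod 10), then by the Chinese remainder theorem N ≡ 54 (mod 70). This is exactly N ≡ 54 (mod 70).

Equivalent; both directions hold.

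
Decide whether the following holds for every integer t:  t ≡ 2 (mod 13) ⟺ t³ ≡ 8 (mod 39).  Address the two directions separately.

(⇒) fails and (⇐) fails.

(⇒) This fails: take t = 15. Then 15 ≡ 2 (mod 13), but 15³ = 3375 ≡ 21 (mod 39), not 8.

(⇐) This fails: take t = 5. Then 5³ = 125 ≡ 8 (mod 39), yet 5 ≡ 5 (mod 13), not 2.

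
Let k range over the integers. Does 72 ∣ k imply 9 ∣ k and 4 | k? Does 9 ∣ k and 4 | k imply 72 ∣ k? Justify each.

(→) If 72 ∣ k, write k = 72q. Since 72 = 8·9, k = 9·(8q), so 9 ∣ k; and since 72 = 18·4, k = 4·(18q), so 4 ∣ k.

(←) This fails: take k = 36. Both 9 ∣ 36 and 4 ∣ 36, yet 36 is not a multiple of 72 (since 36 = 0·72 + 36), so 72 ∤ 36.

Only the forward implication holds.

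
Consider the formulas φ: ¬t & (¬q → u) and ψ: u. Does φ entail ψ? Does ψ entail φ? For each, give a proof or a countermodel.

Neither direction holds.

[⇒] This fails. Under t = F, u = F, q = T, the left side is true but the right side is false.

[⇐] This fails. Under t = T, u = T, q = F, the left side is false but the right side is true.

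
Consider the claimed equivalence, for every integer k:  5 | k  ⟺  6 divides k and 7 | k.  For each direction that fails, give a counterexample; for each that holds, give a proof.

Neither direction holds.

Forward direction. This fails: take k = 5. Certainly 5 ∣ 5, but 6 ∤ 5.

Converse. This fails: take k = 42. Both 6 ∣ 42 and 7 ∣ 42, yet 42 is not a multiple of 5 (since 42 = 8·5 + 2), so 5 ∤ 42.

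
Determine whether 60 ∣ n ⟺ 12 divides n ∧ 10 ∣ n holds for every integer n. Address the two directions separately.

(⇒) If 60 ∣ n, write n = 60q. Since 60 = 5·12, n = 12·(5q), so 12 ∣ n; and since 60 = 6·10, n = 10·(6q), so 10 ∣ n.

(⇐) Suppose 12 ∣ n and 10 ∣ n. Any common multiple of 12 and 10 is a multiple of their lcm; here lcm(12, 10) = 12·10/gcd(12, 10) = 120/2 = 60, so 60 ∣ n.

Both directions hold.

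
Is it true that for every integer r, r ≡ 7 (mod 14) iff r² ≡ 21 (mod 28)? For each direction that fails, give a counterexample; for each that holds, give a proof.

The biconditional holds.

(⇐) The residues r modulo 28 with r² ≡ 21 (mod 28) are exactly {7, 21}, and each is ≡ 7 (mod 14).

(⇒) Suppose r ≡ 7 (mod 14). Working modulo 28, r ∈ {7, 21}; for each such r, r² ≡ 21 (mod 28).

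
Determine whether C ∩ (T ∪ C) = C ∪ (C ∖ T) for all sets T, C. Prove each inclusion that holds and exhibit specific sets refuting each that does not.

Forward inclusion. Let x ∈ C ∩ (T ∪ C). Then either x ∈ C and x ∉ T; or x ∈ T ∩ C. In each case x ∈ C ∪ (C ∖ T), so C ∩ (T ∪ C) ⊆ C ∪ (C ∖ T).

Reverse inclusion. Let x ∈ C ∪ (C ∖ T). Then either x ∈ C and x ∉ T; or x ∈ T ∩ C. In each case x ∈ C ∩ (T ∪ C), so C ∪ (C ∖ T) ⊆ C ∩ (T ∪ C).

The two sets are equal.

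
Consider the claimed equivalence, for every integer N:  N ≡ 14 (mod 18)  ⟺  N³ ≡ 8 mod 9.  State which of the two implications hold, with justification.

Forward direction. Suppose N ≡ 14 (mod 18). Then N³ ≡ 14³ = 2744 (mod 18), and since 9 ∣ 18, also N³ ≡ 8 (mod 9).

Converse. This fails: take N = 2. Then 2³ = 8 ≡ 8 (mod 9), yet 2 ≡ 2 (mod 18), not 14.

Only the forward implication holds.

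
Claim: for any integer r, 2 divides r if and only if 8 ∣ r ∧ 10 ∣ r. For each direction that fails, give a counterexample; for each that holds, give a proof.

(←) Suppose 8 ∣ r and 10 ∣ r. Any common multiple of 8 and 10 is a multiple of their lcm; here lcm(8, 10) = 8·10/gcd(8, 10) = 80/2 = 40, so 40 ∣ r. Since 2 ∣ 40, it follows that 2 ∣ r.

(→) This fails: take r = 2. Certainly 2 ∣ 2, but 8 ∤ 2.

Only the converse holds.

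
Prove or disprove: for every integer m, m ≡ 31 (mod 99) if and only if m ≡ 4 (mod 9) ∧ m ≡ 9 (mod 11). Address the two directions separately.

The biconditional holds.

[⇒] Suppose m ≡ 31 (mod 99); write m = 99j + 31. Since 9 ∣ 99, reducing mod 9 gives m ≡ 31 ≡ 4 (mod 9); since 11 ∣ 99, reducing mod 11 gives m ≡ 31 ≡ 9 (mod 11).

[⇐] Conversely, if m ≡ 4 (mod 9) and m ≡ 9 (mod 11), then by the Chinese remainder theorem m ≡ 31 (mod 99). This is exactly m ≡ 31 (mod 99).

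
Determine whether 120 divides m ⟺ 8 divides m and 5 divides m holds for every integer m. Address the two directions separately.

Only the forward direction holds.

(⇐) This fails: take m = 40. Both 8 ∣ 40 and 5 ∣ 40, yet 40 is not a multiple of 120 (since 40 = 0·120 + 40), so 120 ∤ 40.

(⇒) If 120 ∣ m, write m = 120q. Since 120 = 15·8, m = 8·(15q), so 8 ∣ m; and since 120 = 24·5, m = 5·(24q), so 5 ∣ m.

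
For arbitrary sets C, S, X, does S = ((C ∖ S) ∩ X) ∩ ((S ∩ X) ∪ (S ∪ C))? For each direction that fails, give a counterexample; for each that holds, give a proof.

(⟹) This inclusion fails. Take C = ∅, S = {1}, X = ∅; then 1 ∈ S but 1 ∉ ((C ∖ S) ∩ X) ∩ ((S ∩ X) ∪ (S ∪ C)).

(⟸) This inclusion fails. Take C = {1}, S = ∅, X = {1}; then 1 ∈ ((C ∖ S) ∩ X) ∩ ((S ∩ X) ∪ (S ∪ C)) but 1 ∉ S.

Neither inclusion holds.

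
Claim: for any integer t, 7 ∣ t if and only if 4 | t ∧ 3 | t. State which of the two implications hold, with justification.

(→) This fails: take t = 7. Certainly 7 ∣ 7, but 4 ∤ 7.

(←) This fails: take t = 12. Both 4 ∣ 12 and 3 ∣ 12, yet 12 is not a multiple of 7 (since 12 = 1·7 + 5), so 7 ∤ 12.

Neither implication holds.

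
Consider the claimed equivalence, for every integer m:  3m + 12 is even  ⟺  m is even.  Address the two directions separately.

The biconditional holds.

[⇒] Suppose 3m + 12 is even. Since 3 is odd, 3m and m have the same parity, so 3m + 12 ≡ m + 12 (mod 2). As 12 is even, 3m + 12 is even exactly when m is even. Thus m is even.

[⇐] Conversely, suppose m is even; write m = 2j. Then 3m + 12 = 3·(2j) + 12 = 2·3j + 12, which is even.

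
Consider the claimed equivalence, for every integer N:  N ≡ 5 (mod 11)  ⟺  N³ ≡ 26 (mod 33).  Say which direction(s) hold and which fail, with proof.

Only the reverse direction holds.

[⇒] This fails: take N = 16. Then 16 ≡ 5 (mod 11), but 16³ = 4096 ≡ 4 (mod 33), not 26.

[⇐] Conversely, the residues r modulo 33 with r³ ≡ 26 (mod 33) are exactly {5}, and each is ≡ 5 (mod 11).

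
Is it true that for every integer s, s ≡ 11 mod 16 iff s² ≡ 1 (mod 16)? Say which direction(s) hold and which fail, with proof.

(⟹) This fails: take s = 11. Then 11 ≡ 11 (mod 16), but 11² = 121 ≡ 9 (mod 16), not 1.

(⟸) This fails: take s = 1. Then 1² = 1 ≡ 1 (mod 16), yet 1 ≡ 1 (mod 16), not 11.

(⇒) fails and (⇐) fails.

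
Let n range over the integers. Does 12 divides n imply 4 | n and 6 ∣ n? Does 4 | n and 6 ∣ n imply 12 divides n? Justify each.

(→) If 12 ∣ n, write n = 12q. Since 12 = 3·4, n = 4·(3q), so 4 ∣ n; and since 12 = 2·6, n = 6·(2q), so 6 ∣ n.

(←) Suppose 4 ∣ n and 6 ∣ n. Any common multiple of 4 and 6 is a multiple of their lcm; here lcm(4, 6) = 4·6/gcd(4, 6) = 24/2 = 12, so 12 ∣ n.

Equivalent; both directions hold.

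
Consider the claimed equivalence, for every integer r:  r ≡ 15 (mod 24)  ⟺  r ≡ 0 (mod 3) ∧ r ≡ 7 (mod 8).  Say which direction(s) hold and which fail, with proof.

Both directions hold.

Converse. If r ≡ 0 (mod 3) and r ≡ 7 (mod 8), then by the Chinese remainder theorem r ≡ 15 (mod 24). This is exactly r ≡ 15 (mod 24).

Forward direction. Suppose r ≡ 15 (mod 24); write r = 24j + 15. Since 3 ∣ 24, reducing mod 3 gives r ≡ 15 ≡ 0 (mod 3); since 8 ∣ 24, reducing mod 8 gives r ≡ 15 ≡ 7 (mod 8).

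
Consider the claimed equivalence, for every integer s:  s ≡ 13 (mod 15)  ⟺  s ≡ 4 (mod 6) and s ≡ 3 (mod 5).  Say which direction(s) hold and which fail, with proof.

Only the converse holds.

(→) This fails: s = 13 gives 13 ≡ 13 (mod 15) but 13 ≡ 1 (mod 6), so the conjunction on the right does not hold.

(←) Conversely, if s ≡ 4 (mod 6) and s ≡ 3 (mod 5), then by the Chinese remainder theorem s ≡ 28 (mod 30). Since 28 ≡ 13 (mod 15) and 15 ∣ 30, we get s ≡ 13 (mod 15).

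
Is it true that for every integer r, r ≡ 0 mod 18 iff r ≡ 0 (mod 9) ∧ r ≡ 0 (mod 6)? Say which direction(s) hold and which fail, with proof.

(⇒) Suppose r ≡ 0 (mod 18); write r = 18j + 0. Since 9 ∣ 18, reducing mod 9 gives r ≡ 0 (mod 9); since 6 ∣ 18, reducing mod 6 gives r ≡ 0 (mod 6).

(⇐) Conversely, if r ≡ 0 (mod 9) and r ≡ 0 (mod 6), then by the Chinese remainder theorem r ≡ 0 (mod 18). This is exactly r ≡ 0 (mod 18).

The biconditional holds.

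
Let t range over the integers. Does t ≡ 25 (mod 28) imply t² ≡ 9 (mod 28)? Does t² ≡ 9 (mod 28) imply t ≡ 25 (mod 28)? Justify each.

Only the forward direction holds.

(⟹) Suppose t ≡ 25 (mod 28). Write t = 28j + 25. Then (28j + 25)² = 784j² + 1400j + 625 = 28(28j² + 50j + 22) + 9, so t² ≡ 9 (mod 28).

(⟸) This fails: take t = 3. Then 3² = 9 ≡ 9 (mod 28), yet 3 ≡ 3 (mod 28), not 25.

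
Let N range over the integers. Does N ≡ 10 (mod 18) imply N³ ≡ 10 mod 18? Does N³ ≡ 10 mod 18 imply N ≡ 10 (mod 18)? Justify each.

Only the forward direction holds.

Converse. This fails: take N = 4. Then 4³ = 64 ≡ 10 (mod 18), yet 4 ≡ 4 (mod 18), not 10.

Forward direction. Suppose N ≡ 10 (mod 18). Write N = 18j + 10. Then (18j + 10)³ = 5832j³ + 9720j² + 5400j + 1000 = 18(324j³ + 540j² + 300j + 55) + 10, so N³ ≡ 10 (mod 18).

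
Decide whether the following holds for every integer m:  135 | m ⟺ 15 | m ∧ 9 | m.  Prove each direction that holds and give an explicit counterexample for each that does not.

The forward direction holds; the converse fails.

(⇒) If 135 ∣ m, write m = 135q. Since 135 = 9·15, m = 15·(9q), so 15 ∣ m; and since 135 = 15·9, m = 9·(15q), so 9 ∣ m.

(⇐) This fails: take m = 45. Both 15 ∣ 45 and 9 ∣ 45, yet 45 is not a multiple of 135 (since 45 = 0·135 + 45), so 135 ∤ 45.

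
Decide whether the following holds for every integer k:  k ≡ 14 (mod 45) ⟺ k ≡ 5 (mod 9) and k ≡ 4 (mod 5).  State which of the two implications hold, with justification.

Converse. If k ≡ 5 (mod 9) and k ≡ 4 (mod 5), then by the Chinese remainder theorem k ≡ 14 (mod 45). This is exactly k ≡ 14 (mod 45).

Forward direction. Suppose k ≡ 14 (mod 45); write k = 45j + 14. Since 9 ∣ 45, reducing mod 9 gives k ≡ 14 ≡ 5 (mod 9); since 5 ∣ 45, reducing mod 5 gives k ≡ 14 ≡ 4 (mod 5).

Both directions hold.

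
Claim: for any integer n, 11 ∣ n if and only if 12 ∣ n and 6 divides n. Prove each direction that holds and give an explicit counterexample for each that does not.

Forward direction. This fails: take n = 11. Certainly 11 ∣ 11, but 12 ∤ 11.

Converse. This fails: take n = 12. Both 12 ∣ 12 and 6 ∣ 12, yet 12 is not a multiple of 11 (since 12 = 1·11 + 1), so 11 ∤ 12.

Neither implication holds.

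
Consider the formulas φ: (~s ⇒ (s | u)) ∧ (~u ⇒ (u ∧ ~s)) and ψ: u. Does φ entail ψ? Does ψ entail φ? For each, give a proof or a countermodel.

Both directions hold.

[⇐] Assume the antecedent. If s is true, the antecedent forces (s = T, u = T), and the consequent holds there. If s is false, the antecedent forces (s = F, u = T), and the consequent holds there. Either way the consequent holds.

[⇒] Assume the antecedent. If s is true, the antecedent forces (s = T, u = T), and u holds there. If s is false, the antecedent forces (s = F, u = T), and u holds there. Either way u holds.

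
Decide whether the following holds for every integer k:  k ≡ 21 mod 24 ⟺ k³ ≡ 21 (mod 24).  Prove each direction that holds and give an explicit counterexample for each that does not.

The biconditional holds.

Converse. Suppose k³ ≡ 21 (mod 24). The only residue r in {0, …, 23} with r³ ≡ 21 (mod 24) is r = 21, so k ≡ 21 (mod 24).

Forward direction. Suppose k ≡ 21 mod 24. Write k = 24j + 21. Then (24j + 21)³ = 13824j³ + 36288j² + 31752j + 9261 = 24(576j³ + 1512j² + 1323j + 385) + 21, so k³ ≡ 21 (mod 24).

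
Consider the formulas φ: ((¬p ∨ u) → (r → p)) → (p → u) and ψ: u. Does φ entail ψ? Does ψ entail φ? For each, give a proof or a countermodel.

[⇒] This fails. Under u = F, p = F, r = F, the left side is true but the right side is false.

[⇐] Assume the antecedent. If u is true, ((¬p ∨ u) → (r → p)) → (p → u) reduces to true regardless of the other variables. If u is false, the antecedent cannot hold. Either way ((¬p ∨ u) → (r → p)) → (p → u) holds.

Only the converse holds.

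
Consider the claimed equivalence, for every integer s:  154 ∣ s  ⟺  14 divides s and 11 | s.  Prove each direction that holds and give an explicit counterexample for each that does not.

The biconditional holds.

(→) If 154 ∣ s, write s = 154q. Since 154 = 11·14, s = 14·(11q), so 14 ∣ s; and since 154 = 14·11, s = 11·(14q), so 11 ∣ s.

(←) Suppose 14 ∣ s and 11 ∣ s. Any common multiple of 14 and 11 is a multiple of their lcm; here gcd(14, 11) = 1, so lcm(14, 11) = 14·11 = 154, so 154 ∣ s.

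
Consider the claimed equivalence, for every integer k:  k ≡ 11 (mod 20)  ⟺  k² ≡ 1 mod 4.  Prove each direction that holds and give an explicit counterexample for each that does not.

(⇐) This fails: take k = 1. Then 1² = 1 ≡ 1 (mod 4), yet 1 ≡ 1 (mod 20), not 11.

(⇒) Suppose k ≡ 11 (mod 20). Then k² ≡ 11² = 121 (mod 20), and since 4 ∣ 20, also k² ≡ 1 (mod 4).

(⇒) holds; (⇐) fails.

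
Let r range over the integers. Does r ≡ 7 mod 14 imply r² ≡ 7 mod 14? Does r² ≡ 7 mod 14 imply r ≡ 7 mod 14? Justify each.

Both directions hold; the statement is true.

(⇐) Suppose r² ≡ 7 (mod 14). The only residue r in {0, …, 13} with r² ≡ 7 (mod 14) is r = 7, so r ≡ 7 (mod 14).

(⇒) Suppose r ≡ 7 mod 14. Write r = 14j + 7. Then (14j + 7)² = 196j² + 196j + 49 = 14(14j² + 14j + 3) + 7, so r² ≡ 7 (mod 14).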